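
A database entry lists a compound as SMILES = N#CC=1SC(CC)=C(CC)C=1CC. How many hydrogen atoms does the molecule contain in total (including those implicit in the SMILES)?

Walk through each heavy atom and fill implicit hydrogens from standard valence (C 4, N 3, O 2, S 2, halogen 1):
  atom 1: N, bond orders sum to 3 (valence 3) → 0 H
  atom 2: C, bond orders sum to 4 (valence 4) → 0 H
  atom 3: C, bond orders sum to 4 (valence 4) → 0 H
  atom 4: S, bond orders sum to 2 (valence 2) → 0 H
  atom 5: C, bond orders sum to 4 (valence 4) → 0 H
  atom 6: C, bond orders sum to 2 (valence 4) → 2 H
  atom 7: C, bond orders sum to 1 (valence 4) → 3 H
  atom 8: C, bond orders sum to 4 (valence 4) → 0 H
  atom 9: C, bond orders sum to 2 (valence 4) → 2 H
  atom 10: C, bond orders sum to 1 (valence 4) → 3 H
  atom 11: C, bond orders sum to 4 (valence 4) → 0 H
  atom 12: C, bond orders sum to 2 (valence 4) → 2 H
  atom 13: C, bond orders sum to 1 (valence 4) → 3 H
Total hydrogens: 15.

15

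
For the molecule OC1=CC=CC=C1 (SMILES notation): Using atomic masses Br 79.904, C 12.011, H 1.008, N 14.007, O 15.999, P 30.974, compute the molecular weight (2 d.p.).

First, the molecular formula is C6H6O (counting implicit H from valence).
  C: 6 × 12.011 = 72.066
  H: 6 × 1.008 = 6.048
  O: 1 × 15.999 = 15.999
Sum: 6×12.011 + 6×1.008 + 1×15.999 = 94.113 → 94.11 g/mol.

94.11 g/mol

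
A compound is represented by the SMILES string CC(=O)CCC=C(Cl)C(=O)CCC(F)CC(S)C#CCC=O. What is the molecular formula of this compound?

C16H20ClFO3S

Walk through each heavy atom and fill implicit hydrogens from standard valence (C 4, N 3, O 2, S 2, halogen 1):
  atom 1: C, bond orders sum to 1 (valence 4) → 3 H
  atom 2: C, bond orders sum to 4 (valence 4) → 0 H
  atom 3: O, bond orders sum to 2 (valence 2) → 0 H
  atom 4: C, bond orders sum to 2 (valence 4) → 2 H
  atom 5: C, bond orders sum to 2 (valence 4) → 2 H
  atom 6: C, bond orders sum to 3 (valence 4) → 1 H
  atom 7: C, bond orders sum to 4 (valence 4) → 0 H
  atom 8: Cl (halogen, monovalent) → 0 H
  atom 9: C, bond orders sum to 4 (valence 4) → 0 H
  atom 10: O, bond orders sum to 2 (valence 2) → 0 H
  atom 11: C, bond orders sum to 2 (valence 4) → 2 H
  atom 12: C, bond orders sum to 2 (valence 4) → 2 H
  atom 13: C, bond orders sum to 3 (valence 4) → 1 H
  atom 14: F (halogen, monovalent) → 0 H
  atom 15: C, bond orders sum to 2 (valence 4) → 2 H
  atom 16: C, bond orders sum to 3 (valence 4) → 1 H
  atom 17: S, bond orders sum to 1 (valence 2) → 1 H
  atom 18: C, bond orders sum to 4 (valence 4) → 0 H
  atom 19: C, bond orders sum to 4 (valence 4) → 0 H
  atom 20: C, bond orders sum to 2 (valence 4) → 2 H
  atom 21: C, bond orders sum to 3 (valence 4) → 1 H
  atom 22: O, bond orders sum to 2 (valence 2) → 0 H
Totals → C:16, H:20, Cl:1, F:1, O:3, S:1.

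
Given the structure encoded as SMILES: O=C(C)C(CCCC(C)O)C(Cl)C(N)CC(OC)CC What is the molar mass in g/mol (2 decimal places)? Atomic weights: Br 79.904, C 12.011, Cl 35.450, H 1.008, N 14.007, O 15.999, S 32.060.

First, the molecular formula is C15H30ClNO3 (counting implicit H from valence).
  C: 15 × 12.011 = 180.165
  Cl: 1 × 35.450 = 35.450
  H: 30 × 1.008 = 30.240
  N: 1 × 14.007 = 14.007
  O: 3 × 15.999 = 47.997
Sum: 15×12.011 + 1×35.450 + 30×1.008 + 1×14.007 + 3×15.999 = 307.859 → 307.86 g/mol.

307.86 g/mol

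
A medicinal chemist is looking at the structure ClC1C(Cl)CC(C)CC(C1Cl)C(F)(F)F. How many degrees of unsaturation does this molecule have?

1

Molecular formula: C9H12Cl3F3.
DoU = (2C + 2 + N − H − X) / 2, where X is the halogen count and O/S are ignored.
    = (2·9 + 2 + 0 − 12 − 6) / 2 = 2 / 2 = 1.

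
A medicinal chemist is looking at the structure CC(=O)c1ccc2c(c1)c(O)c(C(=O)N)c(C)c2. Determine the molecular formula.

C14H13NO3

Walk through each heavy atom and fill implicit hydrogens from standard valence (C 4, N 3, O 2, S 2, halogen 1); for lowercase aromatic atoms, an aromatic c carries 1 H when it has two neighbours and 0 H with three, and aromatic n carries 0 H:
  atom 1: C, bond orders sum to 1 (valence 4) → 3 H
  atom 2: C, bond orders sum to 4 (valence 4) → 0 H
  atom 3: O, bond orders sum to 2 (valence 2) → 0 H
  atom 4: aromatic c, 3 neighbours → 0 H
  atom 5: aromatic c, 2 neighbours → 1 H
  atom 6: aromatic c, 2 neighbours → 1 H
  atom 7: aromatic c, 3 neighbours → 0 H
  atom 8: aromatic c, 3 neighbours → 0 H
  atom 9: aromatic c, 2 neighbours → 1 H
  atom 10: aromatic c, 3 neighbours → 0 H
  atom 11: O, bond orders sum to 1 (valence 2) → 1 H
  atom 12: aromatic c, 3 neighbours → 0 H
  atom 13: C, bond orders sum to 4 (valence 4) → 0 H
  atom 14: O, bond orders sum to 2 (valence 2) → 0 H
  atom 15: N, bond orders sum to 1 (valence 3) → 2 H
  atom 16: aromatic c, 3 neighbours → 0 H
  atom 17: C, bond orders sum to 1 (valence 4) → 3 H
  atom 18: aromatic c, 2 neighbours → 1 H
Totals → C:14, H:13, N:1, O:3.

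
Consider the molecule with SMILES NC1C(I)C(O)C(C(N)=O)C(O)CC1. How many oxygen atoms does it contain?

3

Scan the SMILES for O atoms (remember two-letter symbols like Cl and Br are single atoms).
Oxygen count: 3.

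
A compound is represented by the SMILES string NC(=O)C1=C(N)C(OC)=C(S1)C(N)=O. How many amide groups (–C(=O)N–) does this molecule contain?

The amide motif appears at heavy-atom positions 2, 12 in the SMILES.
Other groups present: 1 ether, 1 primary amine.
Amide count: 2.

2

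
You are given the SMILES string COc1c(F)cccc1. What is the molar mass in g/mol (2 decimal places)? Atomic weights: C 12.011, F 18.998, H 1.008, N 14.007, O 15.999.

First, the molecular formula is C7H7FO (counting implicit H from valence).
  C: 7 × 12.011 = 84.077
  F: 1 × 18.998 = 18.998
  H: 7 × 1.008 = 7.056
  O: 1 × 15.999 = 15.999
Sum: 7×12.011 + 1×18.998 + 7×1.008 + 1×15.999 = 126.130 → 126.13 g/mol.

126.13 g/mol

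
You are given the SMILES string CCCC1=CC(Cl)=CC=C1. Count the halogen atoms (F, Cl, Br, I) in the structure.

Halogen atoms appear at heavy-atom position 7 (1×Cl).
Halogen count: 1.

1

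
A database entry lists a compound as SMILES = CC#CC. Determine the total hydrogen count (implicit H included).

6

Walk through each heavy atom and fill implicit hydrogens from standard valence (C 4, N 3, O 2, S 2, halogen 1):
  atom 1: C, bond orders sum to 1 (valence 4) → 3 H
  atom 2: C, bond orders sum to 4 (valence 4) → 0 H
  atom 3: C, bond orders sum to 4 (valence 4) → 0 H
  atom 4: C, bond orders sum to 1 (valence 4) → 3 H
Total hydrogens: 6.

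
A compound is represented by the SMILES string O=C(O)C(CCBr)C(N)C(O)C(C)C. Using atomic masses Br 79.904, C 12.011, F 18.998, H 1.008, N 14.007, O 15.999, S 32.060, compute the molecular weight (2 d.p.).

268.15 g/mol

First, the molecular formula is C9H18BrNO3 (counting implicit H from valence).
  Br: 1 × 79.904 = 79.904
  C: 9 × 12.011 = 108.099
  H: 18 × 1.008 = 18.144
  N: 1 × 14.007 = 14.007
  O: 3 × 15.999 = 47.997
Sum: 1×79.904 + 9×12.011 + 18×1.008 + 1×14.007 + 3×15.999 = 268.151 → 268.15 g/mol.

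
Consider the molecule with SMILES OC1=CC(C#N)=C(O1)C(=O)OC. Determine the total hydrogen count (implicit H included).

Walk through each heavy atom and fill implicit hydrogens from standard valence (C 4, N 3, O 2, S 2, halogen 1):
  atom 1: O, bond orders sum to 1 (valence 2) → 1 H
  atom 2: C, bond orders sum to 4 (valence 4) → 0 H
  atom 3: C, bond orders sum to 3 (valence 4) → 1 H
  atom 4: C, bond orders sum to 4 (valence 4) → 0 H
  atom 5: C, bond orders sum to 4 (valence 4) → 0 H
  atom 6: N, bond orders sum to 3 (valence 3) → 0 H
  atom 7: C, bond orders sum to 4 (valence 4) → 0 H
  atom 8: O, bond orders sum to 2 (valence 2) → 0 H
  atom 9: C, bond orders sum to 4 (valence 4) → 0 H
  atom 10: O, bond orders sum to 2 (valence 2) → 0 H
  atom 11: O, bond orders sum to 2 (valence 2) → 0 H
  atom 12: C, bond orders sum to 1 (valence 4) → 3 H
Total hydrogens: 5.

5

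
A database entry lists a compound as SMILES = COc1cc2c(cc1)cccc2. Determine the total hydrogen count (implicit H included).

Walk through each heavy atom and fill implicit hydrogens from standard valence (C 4, N 3, O 2, S 2, halogen 1); for lowercase aromatic atoms, an aromatic c carries 1 H when it has two neighbours and 0 H with three, and aromatic n carries 0 H:
  atom 1: C, bond orders sum to 1 (valence 4) → 3 H
  atom 2: O, bond orders sum to 2 (valence 2) → 0 H
  atom 3: aromatic c, 3 neighbours → 0 H
  atom 4: aromatic c, 2 neighbours → 1 H
  atom 5: aromatic c, 3 neighbours → 0 H
  atom 6: aromatic c, 3 neighbours → 0 H
  atom 7: aromatic c, 2 neighbours → 1 H
  atom 8: aromatic c, 2 neighbours → 1 H
  atom 9: aromatic c, 2 neighbours → 1 H
  atom 10: aromatic c, 2 neighbours → 1 H
  atom 11: aromatic c, 2 neighbours → 1 H
  atom 12: aromatic c, 2 neighbours → 1 H
Total hydrogens: 10.

10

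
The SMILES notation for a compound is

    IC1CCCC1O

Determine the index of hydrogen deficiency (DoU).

Degree of unsaturation = (number of rings) + (number of π bonds).
Ring closures in the SMILES: 1.
π bonds: none → 0 DoU from unsaturation.
Total DoU = 1 + 0 = 1.

1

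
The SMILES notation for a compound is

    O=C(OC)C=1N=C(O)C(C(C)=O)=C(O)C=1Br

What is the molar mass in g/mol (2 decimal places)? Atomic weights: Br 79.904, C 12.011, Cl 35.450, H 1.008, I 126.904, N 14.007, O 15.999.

First, the molecular formula is C9H8BrNO5 (counting implicit H from valence).
  Br: 1 × 79.904 = 79.904
  C: 9 × 12.011 = 108.099
  H: 8 × 1.008 = 8.064
  N: 1 × 14.007 = 14.007
  O: 5 × 15.999 = 79.995
Sum: 1×79.904 + 9×12.011 + 8×1.008 + 1×14.007 + 5×15.999 = 290.069 → 290.07 g/mol.

290.07 g/mol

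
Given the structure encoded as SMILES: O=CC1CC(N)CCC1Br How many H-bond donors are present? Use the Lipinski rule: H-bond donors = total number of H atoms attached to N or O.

2

Donors: find every N or O and count the H atoms it carries.
  atom 1 (O): bond orders sum to 2 → 0 H
  atom 6 (N): bond orders sum to 1 → 2 H
Lipinski HBD = 2.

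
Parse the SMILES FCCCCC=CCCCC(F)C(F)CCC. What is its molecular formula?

C14H25F3

Walk through each heavy atom and fill implicit hydrogens from standard valence (C 4, N 3, O 2, S 2, halogen 1):
  atom 1: F (halogen, monovalent) → 0 H
  atom 2: C, bond orders sum to 2 (valence 4) → 2 H
  atom 3: C, bond orders sum to 2 (valence 4) → 2 H
  atom 4: C, bond orders sum to 2 (valence 4) → 2 H
  atom 5: C, bond orders sum to 2 (valence 4) → 2 H
  atom 6: C, bond orders sum to 3 (valence 4) → 1 H
  atom 7: C, bond orders sum to 3 (valence 4) → 1 H
  atom 8: C, bond orders sum to 2 (valence 4) → 2 H
  atom 9: C, bond orders sum to 2 (valence 4) → 2 H
  atom 10: C, bond orders sum to 2 (valence 4) → 2 H
  atom 11: C, bond orders sum to 3 (valence 4) → 1 H
  atom 12: F (halogen, monovalent) → 0 H
  atom 13: C, bond orders sum to 3 (valence 4) → 1 H
  atom 14: F (halogen, monovalent) → 0 H
  atom 15: C, bond orders sum to 2 (valence 4) → 2 H
  atom 16: C, bond orders sum to 2 (valence 4) → 2 H
  atom 17: C, bond orders sum to 1 (valence 4) → 3 H
Totals → C:14, H:25, F:3.
In Hill order: C14H25F3.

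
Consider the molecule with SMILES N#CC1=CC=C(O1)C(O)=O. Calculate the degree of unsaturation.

Degree of unsaturation = (number of rings) + (number of π bonds).
Ring closures in the SMILES: 1.
π bonds: 3 double bonds (each 1 DoU), 1 triple bond (each 2 DoU) → 5 DoU from unsaturation.
Total DoU = 1 + 5 = 6.

6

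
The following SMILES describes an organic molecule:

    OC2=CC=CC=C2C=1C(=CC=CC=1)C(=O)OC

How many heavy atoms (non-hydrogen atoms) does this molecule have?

17

Every atom symbol written in the SMILES (organic subset) is one heavy atom; implicit H are not written.
Heavy atoms by element → C:14, O:3.
Total: 17.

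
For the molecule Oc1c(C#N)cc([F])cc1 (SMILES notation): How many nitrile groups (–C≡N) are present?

The nitrile motif appears at heavy-atom position 4 in the SMILES.
Other groups present: 1 hydroxyl.
Nitrile count: 1.

1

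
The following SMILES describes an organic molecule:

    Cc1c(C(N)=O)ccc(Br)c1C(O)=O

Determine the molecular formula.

C9H8BrNO3

Walk through each heavy atom and fill implicit hydrogens from standard valence (C 4, N 3, O 2, S 2, halogen 1); for lowercase aromatic atoms, an aromatic c carries 1 H when it has two neighbours and 0 H with three, and aromatic n carries 0 H:
  atom 1: C, bond orders sum to 1 (valence 4) → 3 H
  atom 2: aromatic c, 3 neighbours → 0 H
  atom 3: aromatic c, 3 neighbours → 0 H
  atom 4: C, bond orders sum to 4 (valence 4) → 0 H
  atom 5: N, bond orders sum to 1 (valence 3) → 2 H
  atom 6: O, bond orders sum to 2 (valence 2) → 0 H
  atom 7: aromatic c, 2 neighbours → 1 H
  atom 8: aromatic c, 2 neighbours → 1 H
  atom 9: aromatic c, 3 neighbours → 0 H
  atom 10: Br (halogen, monovalent) → 0 H
  atom 11: aromatic c, 3 neighbours → 0 H
  atom 12: C, bond orders sum to 4 (valence 4) → 0 H
  atom 13: O, bond orders sum to 1 (valence 2) → 1 H
  atom 14: O, bond orders sum to 2 (valence 2) → 0 H
Totals → C:9, H:8, Br:1, N:1, O:3.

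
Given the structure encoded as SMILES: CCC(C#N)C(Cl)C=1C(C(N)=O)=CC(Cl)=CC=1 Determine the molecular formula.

C12H12Cl2N2O

Walk through each heavy atom and fill implicit hydrogens from standard valence (C 4, N 3, O 2, S 2, halogen 1):
  atom 1: C, bond orders sum to 1 (valence 4) → 3 H
  atom 2: C, bond orders sum to 2 (valence 4) → 2 H
  atom 3: C, bond orders sum to 3 (valence 4) → 1 H
  atom 4: C, bond orders sum to 4 (valence 4) → 0 H
  atom 5: N, bond orders sum to 3 (valence 3) → 0 H
  atom 6: C, bond orders sum to 3 (valence 4) → 1 H
  atom 7: Cl (halogen, monovalent) → 0 H
  atom 8: C, bond orders sum to 4 (valence 4) → 0 H
  atom 9: C, bond orders sum to 4 (valence 4) → 0 H
  atom 10: C, bond orders sum to 4 (valence 4) → 0 H
  atom 11: N, bond orders sum to 1 (valence 3) → 2 H
  atom 12: O, bond orders sum to 2 (valence 2) → 0 H
  atom 13: C, bond orders sum to 3 (valence 4) → 1 H
  atom 14: C, bond orders sum to 4 (valence 4) → 0 H
  atom 15: Cl (halogen, monovalent) → 0 H
  atom 16: C, bond orders sum to 3 (valence 4) → 1 H
  atom 17: C, bond orders sum to 3 (valence 4) → 1 H
Totals → C:12, H:12, Cl:2, N:2, O:1.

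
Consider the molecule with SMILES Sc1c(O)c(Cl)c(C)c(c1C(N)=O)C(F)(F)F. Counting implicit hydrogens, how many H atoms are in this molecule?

Walk through each heavy atom and fill implicit hydrogens from standard valence (C 4, N 3, O 2, S 2, halogen 1); for lowercase aromatic atoms, an aromatic c carries 1 H when it has two neighbours and 0 H with three, and aromatic n carries 0 H:
  atom 1: S, bond orders sum to 1 (valence 2) → 1 H
  atom 2: aromatic c, 3 neighbours → 0 H
  atom 3: aromatic c, 3 neighbours → 0 H
  atom 4: O, bond orders sum to 1 (valence 2) → 1 H
  atom 5: aromatic c, 3 neighbours → 0 H
  atom 6: Cl (halogen, monovalent) → 0 H
  atom 7: aromatic c, 3 neighbours → 0 H
  atom 8: C, bond orders sum to 1 (valence 4) → 3 H
  atom 9: aromatic c, 3 neighbours → 0 H
  atom 10: aromatic c, 3 neighbours → 0 H
  atom 11: C, bond orders sum to 4 (valence 4) → 0 H
  atom 12: N, bond orders sum to 1 (valence 3) → 2 H
  atom 13: O, bond orders sum to 2 (valence 2) → 0 H
  atom 14: C, bond orders sum to 4 (valence 4) → 0 H
  atom 15: F (halogen, monovalent) → 0 H
  atom 16: F (halogen, monovalent) → 0 H
  atom 17: F (halogen, monovalent) → 0 H
Total hydrogens: 7.

7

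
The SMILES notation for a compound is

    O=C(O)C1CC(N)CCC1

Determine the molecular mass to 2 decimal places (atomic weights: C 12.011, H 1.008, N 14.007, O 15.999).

First, the molecular formula is C7H13NO2 (counting implicit H from valence).
  C: 7 × 12.011 = 84.077
  H: 13 × 1.008 = 13.104
  N: 1 × 14.007 = 14.007
  O: 2 × 15.999 = 31.998
Sum: 7×12.011 + 13×1.008 + 1×14.007 + 2×15.999 = 143.186 → 143.19 g/mol.

143.19 g/mol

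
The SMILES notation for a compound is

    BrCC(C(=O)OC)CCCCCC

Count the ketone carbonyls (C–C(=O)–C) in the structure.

Scan the SMILES for the ketone motif — none present.
Groups that are present: 1 ester.

0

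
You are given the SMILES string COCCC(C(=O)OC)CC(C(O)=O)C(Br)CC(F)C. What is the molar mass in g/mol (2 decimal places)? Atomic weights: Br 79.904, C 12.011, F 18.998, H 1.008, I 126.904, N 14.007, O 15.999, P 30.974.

357.22 g/mol

First, the molecular formula is C13H22BrFO5 (counting implicit H from valence).
  Br: 1 × 79.904 = 79.904
  C: 13 × 12.011 = 156.143
  F: 1 × 18.998 = 18.998
  H: 22 × 1.008 = 22.176
  O: 5 × 15.999 = 79.995
Sum: 1×79.904 + 13×12.011 + 1×18.998 + 22×1.008 + 5×15.999 = 357.216 → 357.22 g/mol.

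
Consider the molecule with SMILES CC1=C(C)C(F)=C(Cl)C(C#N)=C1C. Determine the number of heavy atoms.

Every atom symbol written in the SMILES (organic subset) is one heavy atom; implicit H are not written.
Heavy atoms by element → C:10, Cl:1, F:1, N:1.
Total: 13.

13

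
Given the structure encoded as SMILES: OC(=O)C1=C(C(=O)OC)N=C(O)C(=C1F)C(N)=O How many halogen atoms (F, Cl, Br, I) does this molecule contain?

Halogen atoms appear at heavy-atom position 15 (1×F).
Other groups present: 1 amide, 1 carboxylic acid, 1 ester, 1 hydroxyl.
Halogen count: 1.

1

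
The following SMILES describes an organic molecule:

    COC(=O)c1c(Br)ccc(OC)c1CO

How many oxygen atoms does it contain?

Scan the SMILES for O atoms (remember two-letter symbols like Cl and Br are single atoms).
Oxygen count: 4.

4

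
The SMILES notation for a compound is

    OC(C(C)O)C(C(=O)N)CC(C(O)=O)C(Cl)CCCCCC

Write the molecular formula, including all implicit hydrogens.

Walk through each heavy atom and fill implicit hydrogens from standard valence (C 4, N 3, O 2, S 2, halogen 1):
  atom 1: O, bond orders sum to 1 (valence 2) → 1 H
  atom 2: C, bond orders sum to 3 (valence 4) → 1 H
  atom 3: C, bond orders sum to 3 (valence 4) → 1 H
  atom 4: C, bond orders sum to 1 (valence 4) → 3 H
  atom 5: O, bond orders sum to 1 (valence 2) → 1 H
  atom 6: C, bond orders sum to 3 (valence 4) → 1 H
  atom 7: C, bond orders sum to 4 (valence 4) → 0 H
  atom 8: O, bond orders sum to 2 (valence 2) → 0 H
  atom 9: N, bond orders sum to 1 (valence 3) → 2 H
  atom 10: C, bond orders sum to 2 (valence 4) → 2 H
  atom 11: C, bond orders sum to 3 (valence 4) → 1 H
  atom 12: C, bond orders sum to 4 (valence 4) → 0 H
  atom 13: O, bond orders sum to 1 (valence 2) → 1 H
  atom 14: O, bond orders sum to 2 (valence 2) → 0 H
  atom 15: C, bond orders sum to 3 (valence 4) → 1 H
  atom 16: Cl (halogen, monovalent) → 0 H
  atom 17: C, bond orders sum to 2 (valence 4) → 2 H
  atom 18: C, bond orders sum to 2 (valence 4) → 2 H
  atom 19: C, bond orders sum to 2 (valence 4) → 2 H
  atom 20: C, bond orders sum to 2 (valence 4) → 2 H
  atom 21: C, bond orders sum to 2 (valence 4) → 2 H
  atom 22: C, bond orders sum to 1 (valence 4) → 3 H
Totals → C:15, H:28, Cl:1, N:1, O:5.

C15H28ClNO5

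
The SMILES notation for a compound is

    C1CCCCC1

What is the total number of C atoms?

Count every carbon token in the SMILES (each C, including those in ring-closure positions and inside branches).
Carbon count: 6.

6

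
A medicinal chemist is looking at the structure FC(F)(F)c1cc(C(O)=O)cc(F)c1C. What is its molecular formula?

C9H6F4O2

Walk through each heavy atom and fill implicit hydrogens from standard valence (C 4, N 3, O 2, S 2, halogen 1); for lowercase aromatic atoms, an aromatic c carries 1 H when it has two neighbours and 0 H with three, and aromatic n carries 0 H:
  atom 1: F (halogen, monovalent) → 0 H
  atom 2: C, bond orders sum to 4 (valence 4) → 0 H
  atom 3: F (halogen, monovalent) → 0 H
  atom 4: F (halogen, monovalent) → 0 H
  atom 5: aromatic c, 3 neighbours → 0 H
  atom 6: aromatic c, 2 neighbours → 1 H
  atom 7: aromatic c, 3 neighbours → 0 H
  atom 8: C, bond orders sum to 4 (valence 4) → 0 H
  atom 9: O, bond orders sum to 1 (valence 2) → 1 H
  atom 10: O, bond orders sum to 2 (valence 2) → 0 H
  atom 11: aromatic c, 2 neighbours → 1 H
  atom 12: aromatic c, 3 neighbours → 0 H
  atom 13: F (halogen, monovalent) → 0 H
  atom 14: aromatic c, 3 neighbours → 0 H
  atom 15: C, bond orders sum to 1 (valence 4) → 3 H
Totals → C:9, H:6, F:4, O:2.
In Hill order: C9H6F4O2.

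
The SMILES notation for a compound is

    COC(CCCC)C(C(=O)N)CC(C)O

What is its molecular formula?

Walk through each heavy atom and fill implicit hydrogens from standard valence (C 4, N 3, O 2, S 2, halogen 1):
  atom 1: C, bond orders sum to 1 (valence 4) → 3 H
  atom 2: O, bond orders sum to 2 (valence 2) → 0 H
  atom 3: C, bond orders sum to 3 (valence 4) → 1 H
  atom 4: C, bond orders sum to 2 (valence 4) → 2 H
  atom 5: C, bond orders sum to 2 (valence 4) → 2 H
  atom 6: C, bond orders sum to 2 (valence 4) → 2 H
  atom 7: C, bond orders sum to 1 (valence 4) → 3 H
  atom 8: C, bond orders sum to 3 (valence 4) → 1 H
  atom 9: C, bond orders sum to 4 (valence 4) → 0 H
  atom 10: O, bond orders sum to 2 (valence 2) → 0 H
  atom 11: N, bond orders sum to 1 (valence 3) → 2 H
  atom 12: C, bond orders sum to 2 (valence 4) → 2 H
  atom 13: C, bond orders sum to 3 (valence 4) → 1 H
  atom 14: C, bond orders sum to 1 (valence 4) → 3 H
  atom 15: O, bond orders sum to 1 (valence 2) → 1 H
Totals → C:11, H:23, N:1, O:3.

C11H23NO3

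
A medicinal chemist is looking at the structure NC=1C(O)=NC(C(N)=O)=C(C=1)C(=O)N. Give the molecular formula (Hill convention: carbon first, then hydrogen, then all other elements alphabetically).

C7H8N4O3

Walk through each heavy atom and fill implicit hydrogens from standard valence (C 4, N 3, O 2, S 2, halogen 1):
  atom 1: N, bond orders sum to 1 (valence 3) → 2 H
  atom 2: C, bond orders sum to 4 (valence 4) → 0 H
  atom 3: C, bond orders sum to 4 (valence 4) → 0 H
  atom 4: O, bond orders sum to 1 (valence 2) → 1 H
  atom 5: N, bond orders sum to 3 (valence 3) → 0 H
  atom 6: C, bond orders sum to 4 (valence 4) → 0 H
  atom 7: C, bond orders sum to 4 (valence 4) → 0 H
  atom 8: N, bond orders sum to 1 (valence 3) → 2 H
  atom 9: O, bond orders sum to 2 (valence 2) → 0 H
  atom 10: C, bond orders sum to 4 (valence 4) → 0 H
  atom 11: C, bond orders sum to 3 (valence 4) → 1 H
  atom 12: C, bond orders sum to 4 (valence 4) → 0 H
  atom 13: O, bond orders sum to 2 (valence 2) → 0 H
  atom 14: N, bond orders sum to 1 (valence 3) → 2 H
Totals → C:7, H:8, N:4, O:3.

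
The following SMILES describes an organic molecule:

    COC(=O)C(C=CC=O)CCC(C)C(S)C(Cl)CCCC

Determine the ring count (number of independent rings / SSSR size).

In SMILES, each pair of matching ring-closure digits denotes one ring-closing bond; the number of such bonds equals the number of independent rings.
Ring-closure bonds here: 0.

0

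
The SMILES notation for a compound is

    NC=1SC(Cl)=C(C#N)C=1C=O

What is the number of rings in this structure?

In SMILES, each pair of matching ring-closure digits denotes one ring-closing bond; the number of such bonds equals the number of independent rings.
Ring-closure bonds here: 1.

1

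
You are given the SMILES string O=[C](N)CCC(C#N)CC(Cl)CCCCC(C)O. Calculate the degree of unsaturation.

3

Molecular formula: C13H23ClN2O2.
DoU = (2C + 2 + N − H − X) / 2, where X is the halogen count and O/S are ignored.
    = (2·13 + 2 + 2 − 23 − 1) / 2 = 6 / 2 = 3.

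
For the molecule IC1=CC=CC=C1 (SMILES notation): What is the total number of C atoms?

Count every carbon token in the SMILES (each C, including those in ring-closure positions and inside branches).
Carbon count: 6.

6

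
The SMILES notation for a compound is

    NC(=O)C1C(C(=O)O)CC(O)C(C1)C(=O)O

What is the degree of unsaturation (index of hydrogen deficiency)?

4

Molecular formula: C9H13NO6.
DoU = (2C + 2 + N − H − X) / 2, where X is the halogen count and O/S are ignored.
    = (2·9 + 2 + 1 − 13 − 0) / 2 = 8 / 2 = 4.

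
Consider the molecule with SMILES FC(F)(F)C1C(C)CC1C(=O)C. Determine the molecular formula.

C8H11F3O

Walk through each heavy atom and fill implicit hydrogens from standard valence (C 4, N 3, O 2, S 2, halogen 1):
  atom 1: F (halogen, monovalent) → 0 H
  atom 2: C, bond orders sum to 4 (valence 4) → 0 H
  atom 3: F (halogen, monovalent) → 0 H
  atom 4: F (halogen, monovalent) → 0 H
  atom 5: C, bond orders sum to 3 (valence 4) → 1 H
  atom 6: C, bond orders sum to 3 (valence 4) → 1 H
  atom 7: C, bond orders sum to 1 (valence 4) → 3 H
  atom 8: C, bond orders sum to 2 (valence 4) → 2 H
  atom 9: C, bond orders sum to 3 (valence 4) → 1 H
  atom 10: C, bond orders sum to 4 (valence 4) → 0 H
  atom 11: O, bond orders sum to 2 (valence 2) → 0 H
  atom 12: C, bond orders sum to 1 (valence 4) → 3 H
Totals → C:8, H:11, F:3, O:1.
In Hill order: C8H11F3O.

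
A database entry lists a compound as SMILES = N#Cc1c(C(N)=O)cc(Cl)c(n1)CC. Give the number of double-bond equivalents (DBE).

7

Molecular formula: C9H8ClN3O.
DoU = (2C + 2 + N − H − X) / 2, where X is the halogen count and O/S are ignored.
    = (2·9 + 2 + 3 − 8 − 1) / 2 = 14 / 2 = 7.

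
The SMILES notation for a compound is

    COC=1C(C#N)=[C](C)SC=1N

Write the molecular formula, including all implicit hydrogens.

Walk through each heavy atom and fill implicit hydrogens from standard valence (C 4, N 3, O 2, S 2, halogen 1):
  atom 1: C, bond orders sum to 1 (valence 4) → 3 H
  atom 2: O, bond orders sum to 2 (valence 2) → 0 H
  atom 3: C, bond orders sum to 4 (valence 4) → 0 H
  atom 4: C, bond orders sum to 4 (valence 4) → 0 H
  atom 5: C, bond orders sum to 4 (valence 4) → 0 H
  atom 6: N, bond orders sum to 3 (valence 3) → 0 H
  atom 7: C with explicit H count 0
  atom 8: C, bond orders sum to 1 (valence 4) → 3 H
  atom 9: S, bond orders sum to 2 (valence 2) → 0 H
  atom 10: C, bond orders sum to 4 (valence 4) → 0 H
  atom 11: N, bond orders sum to 1 (valence 3) → 2 H
Totals → C:7, H:8, N:2, O:1, S:1.

C7H8N2OS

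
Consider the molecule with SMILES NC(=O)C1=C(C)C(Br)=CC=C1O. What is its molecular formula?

C8H8BrNO2

Walk through each heavy atom and fill implicit hydrogens from standard valence (C 4, N 3, O 2, S 2, halogen 1):
  atom 1: N, bond orders sum to 1 (valence 3) → 2 H
  atom 2: C, bond orders sum to 4 (valence 4) → 0 H
  atom 3: O, bond orders sum to 2 (valence 2) → 0 H
  atom 4: C, bond orders sum to 4 (valence 4) → 0 H
  atom 5: C, bond orders sum to 4 (valence 4) → 0 H
  atom 6: C, bond orders sum to 1 (valence 4) → 3 H
  atom 7: C, bond orders sum to 4 (valence 4) → 0 H
  atom 8: Br (halogen, monovalent) → 0 H
  atom 9: C, bond orders sum to 3 (valence 4) → 1 H
  atom 10: C, bond orders sum to 3 (valence 4) → 1 H
  atom 11: C, bond orders sum to 4 (valence 4) → 0 H
  atom 12: O, bond orders sum to 1 (valence 2) → 1 H
Totals → C:8, H:8, Br:1, N:1, O:2.
In Hill order: C8H8BrNO2.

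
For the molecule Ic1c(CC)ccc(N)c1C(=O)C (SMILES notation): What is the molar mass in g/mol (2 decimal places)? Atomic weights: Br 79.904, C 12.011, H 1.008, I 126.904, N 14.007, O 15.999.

289.12 g/mol

First, the molecular formula is C10H12INO (counting implicit H from valence).
  C: 10 × 12.011 = 120.110
  H: 12 × 1.008 = 12.096
  I: 1 × 126.904 = 126.904
  N: 1 × 14.007 = 14.007
  O: 1 × 15.999 = 15.999
Sum: 10×12.011 + 12×1.008 + 1×126.904 + 1×14.007 + 1×15.999 = 289.116 → 289.12 g/mol.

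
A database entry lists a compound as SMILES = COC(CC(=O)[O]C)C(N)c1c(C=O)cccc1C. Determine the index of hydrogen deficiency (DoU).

6

Molecular formula: C14H19NO4.
DoU = (2C + 2 + N − H − X) / 2, where X is the halogen count and O/S are ignored.
    = (2·14 + 2 + 1 − 19 − 0) / 2 = 12 / 2 = 6.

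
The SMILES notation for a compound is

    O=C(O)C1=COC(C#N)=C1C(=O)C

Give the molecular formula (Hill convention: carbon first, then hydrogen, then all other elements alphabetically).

Walk through each heavy atom and fill implicit hydrogens from standard valence (C 4, N 3, O 2, S 2, halogen 1):
  atom 1: O, bond orders sum to 2 (valence 2) → 0 H
  atom 2: C, bond orders sum to 4 (valence 4) → 0 H
  atom 3: O, bond orders sum to 1 (valence 2) → 1 H
  atom 4: C, bond orders sum to 4 (valence 4) → 0 H
  atom 5: C, bond orders sum to 3 (valence 4) → 1 H
  atom 6: O, bond orders sum to 2 (valence 2) → 0 H
  atom 7: C, bond orders sum to 4 (valence 4) → 0 H
  atom 8: C, bond orders sum to 4 (valence 4) → 0 H
  atom 9: N, bond orders sum to 3 (valence 3) → 0 H
  atom 10: C, bond orders sum to 4 (valence 4) → 0 H
  atom 11: C, bond orders sum to 4 (valence 4) → 0 H
  atom 12: O, bond orders sum to 2 (valence 2) → 0 H
  atom 13: C, bond orders sum to 1 (valence 4) → 3 H
Totals → C:8, H:5, N:1, O:4.
In Hill order: C8H5NO4.

C8H5NO4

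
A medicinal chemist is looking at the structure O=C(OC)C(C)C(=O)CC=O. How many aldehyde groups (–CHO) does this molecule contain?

1

The aldehyde motif appears at heavy-atom position 10 in the SMILES.
Other groups present: 1 ester, 1 ketone.
Aldehyde count: 1.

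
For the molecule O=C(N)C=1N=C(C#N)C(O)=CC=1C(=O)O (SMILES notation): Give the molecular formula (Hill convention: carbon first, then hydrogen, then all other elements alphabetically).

Walk through each heavy atom and fill implicit hydrogens from standard valence (C 4, N 3, O 2, S 2, halogen 1):
  atom 1: O, bond orders sum to 2 (valence 2) → 0 H
  atom 2: C, bond orders sum to 4 (valence 4) → 0 H
  atom 3: N, bond orders sum to 1 (valence 3) → 2 H
  atom 4: C, bond orders sum to 4 (valence 4) → 0 H
  atom 5: N, bond orders sum to 3 (valence 3) → 0 H
  atom 6: C, bond orders sum to 4 (valence 4) → 0 H
  atom 7: C, bond orders sum to 4 (valence 4) → 0 H
  atom 8: N, bond orders sum to 3 (valence 3) → 0 H
  atom 9: C, bond orders sum to 4 (valence 4) → 0 H
  atom 10: O, bond orders sum to 1 (valence 2) → 1 H
  atom 11: C, bond orders sum to 3 (valence 4) → 1 H
  atom 12: C, bond orders sum to 4 (valence 4) → 0 H
  atom 13: C, bond orders sum to 4 (valence 4) → 0 H
  atom 14: O, bond orders sum to 2 (valence 2) → 0 H
  atom 15: O, bond orders sum to 1 (valence 2) → 1 H
Totals → C:8, H:5, N:3, O:4.

C8H5N3O4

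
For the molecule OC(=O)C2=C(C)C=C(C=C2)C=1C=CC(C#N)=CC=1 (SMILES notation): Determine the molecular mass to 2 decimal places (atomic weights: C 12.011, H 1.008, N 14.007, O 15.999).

First, the molecular formula is C15H11NO2 (counting implicit H from valence).
  C: 15 × 12.011 = 180.165
  H: 11 × 1.008 = 11.088
  N: 1 × 14.007 = 14.007
  O: 2 × 15.999 = 31.998
Sum: 15×12.011 + 11×1.008 + 1×14.007 + 2×15.999 = 237.258 → 237.26 g/mol.

237.26 g/mol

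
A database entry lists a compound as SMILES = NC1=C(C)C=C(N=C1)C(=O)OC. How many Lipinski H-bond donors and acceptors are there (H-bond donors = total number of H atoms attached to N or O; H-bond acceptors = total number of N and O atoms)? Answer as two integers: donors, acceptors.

2, 4

Donors: find every N or O and count the H atoms it carries.
  atom 1 (N): bond orders sum to 1 → 2 H
  atom 7 (N): bond orders sum to 3 → 0 H
  atom 10 (O): bond orders sum to 2 → 0 H
  atom 11 (O): bond orders sum to 2 → 0 H
Lipinski HBD = 2.
Acceptors: N atoms = 2, O atoms = 2 → HBA = 4.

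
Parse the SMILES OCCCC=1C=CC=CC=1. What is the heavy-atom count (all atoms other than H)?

Every atom symbol written in the SMILES (organic subset) is one heavy atom; implicit H are not written.
Heavy atoms by element → C:9, O:1.
Total: 10.

10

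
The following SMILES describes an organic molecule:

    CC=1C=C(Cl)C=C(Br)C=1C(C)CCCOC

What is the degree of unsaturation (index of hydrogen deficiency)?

4

Molecular formula: C13H18BrClO.
DoU = (2C + 2 + N − H − X) / 2, where X is the halogen count and O/S are ignored.
    = (2·13 + 2 + 0 − 18 − 2) / 2 = 8 / 2 = 4.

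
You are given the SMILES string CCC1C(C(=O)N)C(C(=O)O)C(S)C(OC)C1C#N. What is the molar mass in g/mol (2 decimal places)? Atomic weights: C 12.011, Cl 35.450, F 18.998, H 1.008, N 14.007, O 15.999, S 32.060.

286.35 g/mol

First, the molecular formula is C12H18N2O4S (counting implicit H from valence).
  C: 12 × 12.011 = 144.132
  H: 18 × 1.008 = 18.144
  N: 2 × 14.007 = 28.014
  O: 4 × 15.999 = 63.996
  S: 1 × 32.060 = 32.060
Sum: 12×12.011 + 18×1.008 + 2×14.007 + 4×15.999 + 1×32.060 = 286.346 → 286.35 g/mol.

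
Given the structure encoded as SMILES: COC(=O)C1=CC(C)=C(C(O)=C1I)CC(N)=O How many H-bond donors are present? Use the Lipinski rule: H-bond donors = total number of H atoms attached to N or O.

Donors: find every N or O and count the H atoms it carries.
  atom 2 (O): bond orders sum to 2 → 0 H
  atom 4 (O): bond orders sum to 2 → 0 H
  atom 11 (O): bond orders sum to 1 → 1 H
  atom 16 (N): bond orders sum to 1 → 2 H
  atom 17 (O): bond orders sum to 2 → 0 H
Lipinski HBD = 3.

3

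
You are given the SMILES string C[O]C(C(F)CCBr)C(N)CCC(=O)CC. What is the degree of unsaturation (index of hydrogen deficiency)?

1

Molecular formula: C11H21BrFNO2.
DoU = (2C + 2 + N − H − X) / 2, where X is the halogen count and O/S are ignored.
    = (2·11 + 2 + 1 − 21 − 2) / 2 = 2 / 2 = 1.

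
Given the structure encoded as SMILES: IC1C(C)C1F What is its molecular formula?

Walk through each heavy atom and fill implicit hydrogens from standard valence (C 4, N 3, O 2, S 2, halogen 1):
  atom 1: I (halogen, monovalent) → 0 H
  atom 2: C, bond orders sum to 3 (valence 4) → 1 H
  atom 3: C, bond orders sum to 3 (valence 4) → 1 H
  atom 4: C, bond orders sum to 1 (valence 4) → 3 H
  atom 5: C, bond orders sum to 3 (valence 4) → 1 H
  atom 6: F (halogen, monovalent) → 0 H
Totals → C:4, H:6, F:1, I:1.

C4H6FI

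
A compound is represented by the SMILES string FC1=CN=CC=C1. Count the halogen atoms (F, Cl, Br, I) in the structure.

Halogen atoms appear at heavy-atom position 1 (1×F).
Halogen count: 1.

1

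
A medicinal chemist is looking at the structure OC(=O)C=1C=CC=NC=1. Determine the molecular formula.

C6H5NO2

Walk through each heavy atom and fill implicit hydrogens from standard valence (C 4, N 3, O 2, S 2, halogen 1):
  atom 1: O, bond orders sum to 1 (valence 2) → 1 H
  atom 2: C, bond orders sum to 4 (valence 4) → 0 H
  atom 3: O, bond orders sum to 2 (valence 2) → 0 H
  atom 4: C, bond orders sum to 4 (valence 4) → 0 H
  atom 5: C, bond orders sum to 3 (valence 4) → 1 H
  atom 6: C, bond orders sum to 3 (valence 4) → 1 H
  atom 7: C, bond orders sum to 3 (valence 4) → 1 H
  atom 8: N, bond orders sum to 3 (valence 3) → 0 H
  atom 9: C, bond orders sum to 3 (valence 4) → 1 H
Totals → C:6, H:5, N:1, O:2.
In Hill order: C6H5NO2.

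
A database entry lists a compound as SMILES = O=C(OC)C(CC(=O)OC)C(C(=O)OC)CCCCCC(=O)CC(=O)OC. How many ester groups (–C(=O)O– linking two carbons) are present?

4

The ester motif appears at heavy-atom positions 2, 7, 12, 24 in the SMILES.
Other groups present: 1 ketone.
Ester count: 4.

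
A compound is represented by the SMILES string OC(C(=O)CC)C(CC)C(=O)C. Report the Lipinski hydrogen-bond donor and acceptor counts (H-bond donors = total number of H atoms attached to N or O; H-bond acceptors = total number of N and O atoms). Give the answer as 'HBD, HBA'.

Donors: find every N or O and count the H atoms it carries.
  atom 1 (O): bond orders sum to 1 → 1 H
  atom 4 (O): bond orders sum to 2 → 0 H
  atom 11 (O): bond orders sum to 2 → 0 H
Lipinski HBD = 1.
Acceptors: N atoms = 0, O atoms = 3 → HBA = 3.

1, 3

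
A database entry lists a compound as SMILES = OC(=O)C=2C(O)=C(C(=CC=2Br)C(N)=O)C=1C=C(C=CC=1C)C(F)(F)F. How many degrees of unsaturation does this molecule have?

10

Degree of unsaturation = (number of rings) + (number of π bonds).
Ring closures in the SMILES: 2.
π bonds: 8 double bonds (each 1 DoU) → 8 DoU from unsaturation.
Total DoU = 2 + 8 = 10.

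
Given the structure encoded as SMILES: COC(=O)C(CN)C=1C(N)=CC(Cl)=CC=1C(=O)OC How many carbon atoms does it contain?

Count every carbon token in the SMILES (each C, including those in ring-closure positions and inside branches).
Carbon count: 12.

12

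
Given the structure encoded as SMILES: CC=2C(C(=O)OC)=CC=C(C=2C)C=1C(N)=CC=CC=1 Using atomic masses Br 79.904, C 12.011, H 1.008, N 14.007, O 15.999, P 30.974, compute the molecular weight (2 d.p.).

First, the molecular formula is C16H17NO2 (counting implicit H from valence).
  C: 16 × 12.011 = 192.176
  H: 17 × 1.008 = 17.136
  N: 1 × 14.007 = 14.007
  O: 2 × 15.999 = 31.998
Sum: 16×12.011 + 17×1.008 + 1×14.007 + 2×15.999 = 255.317 → 255.32 g/mol.

255.32 g/mol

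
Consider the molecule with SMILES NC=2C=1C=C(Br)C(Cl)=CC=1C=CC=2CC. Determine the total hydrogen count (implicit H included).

Walk through each heavy atom and fill implicit hydrogens from standard valence (C 4, N 3, O 2, S 2, halogen 1):
  atom 1: N, bond orders sum to 1 (valence 3) → 2 H
  atom 2: C, bond orders sum to 4 (valence 4) → 0 H
  atom 3: C, bond orders sum to 4 (valence 4) → 0 H
  atom 4: C, bond orders sum to 3 (valence 4) → 1 H
  atom 5: C, bond orders sum to 4 (valence 4) → 0 H
  atom 6: Br (halogen, monovalent) → 0 H
  atom 7: C, bond orders sum to 4 (valence 4) → 0 H
  atom 8: Cl (halogen, monovalent) → 0 H
  atom 9: C, bond orders sum to 3 (valence 4) → 1 H
  atom 10: C, bond orders sum to 4 (valence 4) → 0 H
  atom 11: C, bond orders sum to 3 (valence 4) → 1 H
  atom 12: C, bond orders sum to 3 (valence 4) → 1 H
  atom 13: C, bond orders sum to 4 (valence 4) → 0 H
  atom 14: C, bond orders sum to 2 (valence 4) → 2 H
  atom 15: C, bond orders sum to 1 (valence 4) → 3 H
Total hydrogens: 11.

11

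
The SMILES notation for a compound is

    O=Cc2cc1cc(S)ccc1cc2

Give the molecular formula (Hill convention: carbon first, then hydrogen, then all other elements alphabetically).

Walk through each heavy atom and fill implicit hydrogens from standard valence (C 4, N 3, O 2, S 2, halogen 1); for lowercase aromatic atoms, an aromatic c carries 1 H when it has two neighbours and 0 H with three, and aromatic n carries 0 H:
  atom 1: O, bond orders sum to 2 (valence 2) → 0 H
  atom 2: C, bond orders sum to 3 (valence 4) → 1 H
  atom 3: aromatic c, 3 neighbours → 0 H
  atom 4: aromatic c, 2 neighbours → 1 H
  atom 5: aromatic c, 3 neighbours → 0 H
  atom 6: aromatic c, 2 neighbours → 1 H
  atom 7: aromatic c, 3 neighbours → 0 H
  atom 8: S, bond orders sum to 1 (valence 2) → 1 H
  atom 9: aromatic c, 2 neighbours → 1 H
  atom 10: aromatic c, 2 neighbours → 1 H
  atom 11: aromatic c, 3 neighbours → 0 H
  atom 12: aromatic c, 2 neighbours → 1 H
  atom 13: aromatic c, 2 neighbours → 1 H
Totals → C:11, H:8, O:1, S:1.
In Hill order: C11H8OS.

C11H8OS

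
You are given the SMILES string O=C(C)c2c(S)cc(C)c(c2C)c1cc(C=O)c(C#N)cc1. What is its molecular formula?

C18H15NO2S

Walk through each heavy atom and fill implicit hydrogens from standard valence (C 4, N 3, O 2, S 2, halogen 1); for lowercase aromatic atoms, an aromatic c carries 1 H when it has two neighbours and 0 H with three, and aromatic n carries 0 H:
  atom 1: O, bond orders sum to 2 (valence 2) → 0 H
  atom 2: C, bond orders sum to 4 (valence 4) → 0 H
  atom 3: C, bond orders sum to 1 (valence 4) → 3 H
  atom 4: aromatic c, 3 neighbours → 0 H
  atom 5: aromatic c, 3 neighbours → 0 H
  atom 6: S, bond orders sum to 1 (valence 2) → 1 H
  atom 7: aromatic c, 2 neighbours → 1 H
  atom 8: aromatic c, 3 neighbours → 0 H
  atom 9: C, bond orders sum to 1 (valence 4) → 3 H
  atom 10: aromatic c, 3 neighbours → 0 H
  atom 11: aromatic c, 3 neighbours → 0 H
  atom 12: C, bond orders sum to 1 (valence 4) → 3 H
  atom 13: aromatic c, 3 neighbours → 0 H
  atom 14: aromatic c, 2 neighbours → 1 H
  atom 15: aromatic c, 3 neighbours → 0 H
  atom 16: C, bond orders sum to 3 (valence 4) → 1 H
  atom 17: O, bond orders sum to 2 (valence 2) → 0 H
  atom 18: aromatic c, 3 neighbours → 0 H
  atom 19: C, bond orders sum to 4 (valence 4) → 0 H
  atom 20: N, bond orders sum to 3 (valence 3) → 0 H
  atom 21: aromatic c, 2 neighbours → 1 H
  atom 22: aromatic c, 2 neighbours → 1 H
Totals → C:18, H:15, N:1, O:2, S:1.
In Hill order: C18H15NO2S.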